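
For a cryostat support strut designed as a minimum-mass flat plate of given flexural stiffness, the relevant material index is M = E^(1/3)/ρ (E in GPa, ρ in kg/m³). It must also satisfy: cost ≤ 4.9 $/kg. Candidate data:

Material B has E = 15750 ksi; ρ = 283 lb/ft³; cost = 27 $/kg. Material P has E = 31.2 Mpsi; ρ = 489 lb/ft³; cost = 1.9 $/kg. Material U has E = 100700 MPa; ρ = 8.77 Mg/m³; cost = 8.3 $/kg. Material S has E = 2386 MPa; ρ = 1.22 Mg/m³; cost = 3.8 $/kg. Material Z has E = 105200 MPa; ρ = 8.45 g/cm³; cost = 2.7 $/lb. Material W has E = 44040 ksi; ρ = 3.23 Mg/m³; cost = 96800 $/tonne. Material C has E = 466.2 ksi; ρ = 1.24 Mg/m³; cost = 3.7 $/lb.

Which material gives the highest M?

Screen on constraints: cost ≤ 4.9 $/kg. Survivors: material P, material S.
Normalizing units and computing the index:
  material P: E = 215.1 GPa, ρ = 7833 kg/m³
  material S: E = 2.386 GPa, ρ = 1220 kg/m³
  material S: M = 1.10×10⁻³
  material P: M = 0.765×10⁻³
Highest index: material S.

material S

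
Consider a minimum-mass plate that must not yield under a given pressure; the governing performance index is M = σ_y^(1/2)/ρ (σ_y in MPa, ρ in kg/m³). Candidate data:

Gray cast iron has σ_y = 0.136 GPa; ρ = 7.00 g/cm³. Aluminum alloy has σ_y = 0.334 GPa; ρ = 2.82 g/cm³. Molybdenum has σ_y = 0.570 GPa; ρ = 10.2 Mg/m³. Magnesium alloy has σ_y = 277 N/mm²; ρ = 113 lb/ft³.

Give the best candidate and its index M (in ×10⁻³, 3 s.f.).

Normalizing units and computing the index:
  gray cast iron: σ_y = 136.0 MPa, ρ = 7000 kg/m³
  aluminum alloy: σ_y = 334.0 MPa, ρ = 2820 kg/m³
  molybdenum: σ_y = 570.0 MPa, ρ = 10200 kg/m³
  magnesium alloy: σ_y = 277.0 MPa, ρ = 1810 kg/m³
  magnesium alloy: M = 9.19×10⁻³
  aluminum alloy: M = 6.48×10⁻³
  molybdenum: M = 2.34×10⁻³
  gray cast iron: M = 1.67×10⁻³
The maximum is for magnesium alloy.

magnesium alloy, M = 9.19×10⁻³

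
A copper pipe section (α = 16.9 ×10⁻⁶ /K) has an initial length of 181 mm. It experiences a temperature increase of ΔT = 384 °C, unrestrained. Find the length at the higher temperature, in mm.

182.17 mm

ΔL = α·L₀·ΔT = 16.9×10⁻⁶ × 181 mm × 384.0 K = 1.17 mm.
L = L₀ + ΔL = 181 + 1.17 = 182.17 mm.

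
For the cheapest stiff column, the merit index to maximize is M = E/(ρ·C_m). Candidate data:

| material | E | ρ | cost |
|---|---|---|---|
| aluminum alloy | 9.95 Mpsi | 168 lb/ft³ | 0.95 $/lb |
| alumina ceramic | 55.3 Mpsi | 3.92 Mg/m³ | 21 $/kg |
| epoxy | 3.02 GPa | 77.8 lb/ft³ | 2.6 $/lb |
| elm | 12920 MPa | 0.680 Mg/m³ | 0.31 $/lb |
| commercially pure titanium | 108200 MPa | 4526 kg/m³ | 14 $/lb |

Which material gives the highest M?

Convert each candidate to consistent units, then evaluate M:
  aluminum alloy: E = 68.60 GPa, ρ = 2691 kg/m³, cost = 2.094 $/kg
  alumina ceramic: E = 381.3 GPa, ρ = 3920 kg/m³, cost = 21.00 $/kg
  epoxy: E = 3.020 GPa, ρ = 1246 kg/m³, cost = 5.732 $/kg
  elm: E = 12.92 GPa, ρ = 680.0 kg/m³, cost = 0.6834 $/kg
  commercially pure titanium: E = 108.2 GPa, ρ = 4526 kg/m³, cost = 30.86 $/kg
  elm: M = 27.8 MN·m per $
  aluminum alloy: M = 12.2 MN·m per $
  alumina ceramic: M = 4.63 MN·m per $
  commercially pure titanium: M = 0.775 MN·m per $
  epoxy: M = 0.423 MN·m per $
Elm has the largest M.

elm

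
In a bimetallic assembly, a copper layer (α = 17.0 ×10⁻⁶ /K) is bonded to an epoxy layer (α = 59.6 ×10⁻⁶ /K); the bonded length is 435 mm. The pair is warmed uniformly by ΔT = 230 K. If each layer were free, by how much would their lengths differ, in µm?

Δα = |17.0 − 59.6|×10⁻⁶/K = 42.6×10⁻⁶/K.
ΔL_mismatch = Δα·L·ΔT = 42.6×10⁻⁶ × 435.0 mm × 230.0 K = 4260 µm.

4260 µm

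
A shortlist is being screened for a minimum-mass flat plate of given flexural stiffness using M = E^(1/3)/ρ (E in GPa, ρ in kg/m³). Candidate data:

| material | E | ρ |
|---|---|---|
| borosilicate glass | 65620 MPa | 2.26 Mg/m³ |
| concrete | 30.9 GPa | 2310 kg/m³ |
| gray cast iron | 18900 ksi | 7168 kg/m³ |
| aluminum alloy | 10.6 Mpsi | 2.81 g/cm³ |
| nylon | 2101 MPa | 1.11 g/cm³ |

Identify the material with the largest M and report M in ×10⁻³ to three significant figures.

After converting to SI:
  borosilicate glass: E = 65.62 GPa, ρ = 2260 kg/m³
  concrete: E = 30.90 GPa, ρ = 2310 kg/m³
  gray cast iron: E = 130.3 GPa, ρ = 7168 kg/m³
  aluminum alloy: E = 73.08 GPa, ρ = 2810 kg/m³
  nylon: E = 2.101 GPa, ρ = 1110 kg/m³
  borosilicate glass: M = 1.78×10⁻³
  aluminum alloy: M = 1.49×10⁻³
  concrete: M = 1.36×10⁻³
  nylon: M = 1.15×10⁻³
  gray cast iron: M = 0.707×10⁻³
The maximum is for borosilicate glass.

borosilicate glass, M = 1.78×10⁻³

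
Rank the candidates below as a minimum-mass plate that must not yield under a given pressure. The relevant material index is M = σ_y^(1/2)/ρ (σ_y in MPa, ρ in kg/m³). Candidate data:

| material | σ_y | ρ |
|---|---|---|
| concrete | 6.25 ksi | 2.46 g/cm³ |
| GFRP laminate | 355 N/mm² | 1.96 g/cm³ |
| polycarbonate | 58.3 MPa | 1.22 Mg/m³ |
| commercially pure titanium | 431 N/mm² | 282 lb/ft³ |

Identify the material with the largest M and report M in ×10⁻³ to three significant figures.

GFRP laminate, M = 9.61×10⁻³

Normalizing units and computing the index:
  concrete: σ_y = 43.09 MPa, ρ = 2460 kg/m³
  GFRP laminate: σ_y = 355.0 MPa, ρ = 1960 kg/m³
  polycarbonate: σ_y = 58.30 MPa, ρ = 1220 kg/m³
  commercially pure titanium: σ_y = 431.0 MPa, ρ = 4517 kg/m³
  GFRP laminate: M = 9.61×10⁻³
  polycarbonate: M = 6.26×10⁻³
  commercially pure titanium: M = 4.60×10⁻³
  concrete: M = 2.67×10⁻³
GFRP laminate ranks first.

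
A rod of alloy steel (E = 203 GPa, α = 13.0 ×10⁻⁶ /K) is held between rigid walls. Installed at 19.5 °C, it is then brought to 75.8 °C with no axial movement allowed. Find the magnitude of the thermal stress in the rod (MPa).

149 MPa

ΔT = 56.30 K. Constrained thermal stress σ = E·α·ΔT = 203.0×10³ MPa × 13.0×10⁻⁶ × 56.30 = 149 MPa (compressive).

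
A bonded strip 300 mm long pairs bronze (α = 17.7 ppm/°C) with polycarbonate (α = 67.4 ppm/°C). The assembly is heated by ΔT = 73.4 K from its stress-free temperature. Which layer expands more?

polycarbonate

α(bronze) = 17.7×10⁻⁶/K vs α(polycarbonate) = 67.4×10⁻⁶/K.
Higher α expands more for the same ΔT: polycarbonate.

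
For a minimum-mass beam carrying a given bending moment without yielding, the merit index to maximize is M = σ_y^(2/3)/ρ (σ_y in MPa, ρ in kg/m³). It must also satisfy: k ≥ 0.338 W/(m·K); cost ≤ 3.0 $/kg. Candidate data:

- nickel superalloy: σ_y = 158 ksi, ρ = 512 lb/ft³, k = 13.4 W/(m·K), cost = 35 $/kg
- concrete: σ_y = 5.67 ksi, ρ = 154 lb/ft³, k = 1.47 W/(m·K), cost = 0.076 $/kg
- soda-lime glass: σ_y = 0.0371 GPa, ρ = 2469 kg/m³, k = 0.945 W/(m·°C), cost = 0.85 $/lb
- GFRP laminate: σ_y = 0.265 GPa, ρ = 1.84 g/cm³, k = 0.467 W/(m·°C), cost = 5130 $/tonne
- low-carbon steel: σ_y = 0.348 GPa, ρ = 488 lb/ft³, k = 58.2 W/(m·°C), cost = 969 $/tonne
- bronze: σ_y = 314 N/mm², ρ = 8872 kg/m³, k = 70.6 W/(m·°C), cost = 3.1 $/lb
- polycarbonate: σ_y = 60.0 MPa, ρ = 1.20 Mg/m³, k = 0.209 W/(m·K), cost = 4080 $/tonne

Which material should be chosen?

Screen on constraints: k ≥ 0.338 W/(m·K); cost ≤ 3.0 $/kg. Survivors: concrete, soda-lime glass, low-carbon steel.
Convert each candidate to consistent units, then evaluate M:
  concrete: σ_y = 39.09 MPa, ρ = 2467 kg/m³
  soda-lime glass: σ_y = 37.10 MPa, ρ = 2469 kg/m³
  low-carbon steel: σ_y = 348.0 MPa, ρ = 7817 kg/m³
  low-carbon steel: M = 6.33×10⁻³
  concrete: M = 4.67×10⁻³
  soda-lime glass: M = 4.51×10⁻³
Low-carbon steel has the largest M.

low-carbon steel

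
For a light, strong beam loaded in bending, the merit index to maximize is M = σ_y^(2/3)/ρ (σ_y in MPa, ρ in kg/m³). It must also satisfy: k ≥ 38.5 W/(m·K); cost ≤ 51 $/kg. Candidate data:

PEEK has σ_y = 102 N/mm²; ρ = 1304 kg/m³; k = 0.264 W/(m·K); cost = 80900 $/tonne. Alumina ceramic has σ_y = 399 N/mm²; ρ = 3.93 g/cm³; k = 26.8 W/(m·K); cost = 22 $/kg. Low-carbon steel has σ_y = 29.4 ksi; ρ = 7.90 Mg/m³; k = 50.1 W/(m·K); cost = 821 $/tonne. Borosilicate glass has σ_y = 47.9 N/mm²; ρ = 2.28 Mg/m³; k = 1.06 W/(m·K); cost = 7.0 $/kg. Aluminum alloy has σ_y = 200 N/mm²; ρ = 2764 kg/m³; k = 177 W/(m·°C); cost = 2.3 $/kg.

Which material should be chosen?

Screen on constraints: k ≥ 38.5 W/(m·K); cost ≤ 51 $/kg. Survivors: low-carbon steel, aluminum alloy.
Convert each candidate to consistent units, then evaluate M:
  low-carbon steel: σ_y = 202.7 MPa, ρ = 7900 kg/m³
  aluminum alloy: σ_y = 200.0 MPa, ρ = 2764 kg/m³
  aluminum alloy: M = 12.4×10⁻³
  low-carbon steel: M = 4.37×10⁻³
Aluminum alloy has the largest M.

aluminum alloy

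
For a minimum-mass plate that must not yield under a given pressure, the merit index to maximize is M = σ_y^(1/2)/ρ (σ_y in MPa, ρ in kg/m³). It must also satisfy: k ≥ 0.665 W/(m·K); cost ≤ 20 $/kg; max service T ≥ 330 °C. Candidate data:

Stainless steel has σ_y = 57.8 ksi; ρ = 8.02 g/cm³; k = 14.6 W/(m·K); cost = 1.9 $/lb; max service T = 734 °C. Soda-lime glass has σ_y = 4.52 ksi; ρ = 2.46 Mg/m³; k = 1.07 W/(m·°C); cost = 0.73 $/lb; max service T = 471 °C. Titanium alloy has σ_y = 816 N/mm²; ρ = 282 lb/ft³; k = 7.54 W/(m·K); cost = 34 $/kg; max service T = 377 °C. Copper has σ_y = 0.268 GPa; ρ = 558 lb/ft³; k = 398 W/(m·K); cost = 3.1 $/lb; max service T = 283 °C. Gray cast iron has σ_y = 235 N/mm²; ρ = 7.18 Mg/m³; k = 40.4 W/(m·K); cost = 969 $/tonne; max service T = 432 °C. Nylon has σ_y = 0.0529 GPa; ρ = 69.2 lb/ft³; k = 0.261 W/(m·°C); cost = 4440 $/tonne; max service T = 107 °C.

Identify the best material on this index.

stainless steel

Screen on constraints: k ≥ 0.665 W/(m·K); cost ≤ 20 $/kg; max service T ≥ 330 °C. Survivors: stainless steel, soda-lime glass, gray cast iron.
After converting to SI:
  stainless steel: σ_y = 398.5 MPa, ρ = 8020 kg/m³
  soda-lime glass: σ_y = 31.16 MPa, ρ = 2460 kg/m³
  gray cast iron: σ_y = 235.0 MPa, ρ = 7180 kg/m³
  stainless steel: M = 2.49×10⁻³
  soda-lime glass: M = 2.27×10⁻³
  gray cast iron: M = 2.14×10⁻³
Stainless steel ranks first.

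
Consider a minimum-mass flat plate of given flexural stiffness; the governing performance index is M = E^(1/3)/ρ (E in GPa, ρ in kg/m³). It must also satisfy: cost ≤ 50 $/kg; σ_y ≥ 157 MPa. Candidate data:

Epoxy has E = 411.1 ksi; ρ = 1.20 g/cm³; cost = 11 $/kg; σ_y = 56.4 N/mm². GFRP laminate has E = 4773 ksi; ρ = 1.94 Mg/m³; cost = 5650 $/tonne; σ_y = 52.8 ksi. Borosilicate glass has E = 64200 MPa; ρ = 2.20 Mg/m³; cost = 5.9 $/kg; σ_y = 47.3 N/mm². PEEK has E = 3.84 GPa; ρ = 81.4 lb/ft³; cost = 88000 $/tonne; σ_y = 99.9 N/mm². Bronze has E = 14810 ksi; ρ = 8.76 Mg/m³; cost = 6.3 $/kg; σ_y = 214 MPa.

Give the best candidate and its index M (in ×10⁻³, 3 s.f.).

GFRP laminate, M = 1.65×10⁻³

Screen on constraints: cost ≤ 50 $/kg; σ_y ≥ 157 MPa. Survivors: GFRP laminate, bronze.
Normalizing units and computing the index:
  GFRP laminate: E = 32.91 GPa, ρ = 1940 kg/m³
  bronze: E = 102.1 GPa, ρ = 8760 kg/m³
  GFRP laminate: M = 1.65×10⁻³
  bronze: M = 0.534×10⁻³
GFRP laminate has the largest M.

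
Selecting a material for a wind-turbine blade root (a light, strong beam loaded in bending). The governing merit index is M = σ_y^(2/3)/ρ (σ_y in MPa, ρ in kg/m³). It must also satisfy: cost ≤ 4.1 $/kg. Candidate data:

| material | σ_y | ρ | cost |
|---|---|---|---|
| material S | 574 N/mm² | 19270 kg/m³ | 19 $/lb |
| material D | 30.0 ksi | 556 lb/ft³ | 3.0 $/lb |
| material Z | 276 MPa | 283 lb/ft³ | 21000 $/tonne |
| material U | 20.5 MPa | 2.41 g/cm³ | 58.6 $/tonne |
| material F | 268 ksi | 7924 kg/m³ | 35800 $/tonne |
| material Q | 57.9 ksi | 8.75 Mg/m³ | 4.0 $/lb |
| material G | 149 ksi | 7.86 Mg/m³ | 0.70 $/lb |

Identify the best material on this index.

Screen on constraints: cost ≤ 4.1 $/kg. Survivors: material U, material G.
Normalizing units and computing the index:
  material U: σ_y = 20.50 MPa, ρ = 2410 kg/m³
  material G: σ_y = 1027 MPa, ρ = 7860 kg/m³
  material G: M = 13.0×10⁻³
  material U: M = 3.11×10⁻³
Material G has the largest M.

material G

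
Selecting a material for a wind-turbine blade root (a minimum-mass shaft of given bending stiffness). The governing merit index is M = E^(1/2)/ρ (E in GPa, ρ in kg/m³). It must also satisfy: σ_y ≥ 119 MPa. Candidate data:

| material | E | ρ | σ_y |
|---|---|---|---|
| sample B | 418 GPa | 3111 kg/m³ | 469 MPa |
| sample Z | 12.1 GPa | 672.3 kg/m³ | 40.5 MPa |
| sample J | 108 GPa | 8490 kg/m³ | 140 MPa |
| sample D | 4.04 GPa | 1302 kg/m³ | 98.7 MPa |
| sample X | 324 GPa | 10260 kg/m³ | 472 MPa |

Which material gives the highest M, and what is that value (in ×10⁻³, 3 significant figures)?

sample B, M = 6.57×10⁻³

Screen on constraints: σ_y ≥ 119 MPa. Survivors: sample B, sample J, sample X.
Computing M directly (units already consistent):
  sample B: M = 6.57×10⁻³
  sample X: M = 1.75×10⁻³
  sample J: M = 1.22×10⁻³
Highest index: sample B.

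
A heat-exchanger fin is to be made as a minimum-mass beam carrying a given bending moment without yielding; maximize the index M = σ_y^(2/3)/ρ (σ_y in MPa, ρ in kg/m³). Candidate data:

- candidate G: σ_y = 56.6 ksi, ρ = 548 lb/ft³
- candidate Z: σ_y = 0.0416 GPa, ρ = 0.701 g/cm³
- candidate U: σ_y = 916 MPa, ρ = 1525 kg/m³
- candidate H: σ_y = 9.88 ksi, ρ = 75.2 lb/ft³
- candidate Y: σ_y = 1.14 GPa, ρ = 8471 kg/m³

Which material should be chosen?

candidate U

In SI units:
  candidate G: σ_y = 390.2 MPa, ρ = 8778 kg/m³
  candidate Z: σ_y = 41.60 MPa, ρ = 701.0 kg/m³
  candidate U: σ_y = 916.0 MPa, ρ = 1525 kg/m³
  candidate H: σ_y = 68.12 MPa, ρ = 1205 kg/m³
  candidate Y: σ_y = 1140 MPa, ρ = 8471 kg/m³
  candidate U: M = 61.8×10⁻³
  candidate Z: M = 17.1×10⁻³
  candidate H: M = 13.8×10⁻³
  candidate Y: M = 12.9×10⁻³
  candidate G: M = 6.08×10⁻³
Candidate U has the largest M.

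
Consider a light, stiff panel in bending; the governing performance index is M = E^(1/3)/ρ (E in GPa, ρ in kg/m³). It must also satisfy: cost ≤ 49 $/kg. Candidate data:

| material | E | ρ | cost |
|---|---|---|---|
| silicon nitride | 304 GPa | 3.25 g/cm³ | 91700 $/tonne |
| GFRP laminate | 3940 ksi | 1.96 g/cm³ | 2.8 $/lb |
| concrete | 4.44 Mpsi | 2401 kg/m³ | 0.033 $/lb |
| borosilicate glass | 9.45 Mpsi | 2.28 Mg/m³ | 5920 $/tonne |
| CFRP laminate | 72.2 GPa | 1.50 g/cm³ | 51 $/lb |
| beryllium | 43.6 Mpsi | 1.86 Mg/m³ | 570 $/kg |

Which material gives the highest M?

borosilicate glass

Screen on constraints: cost ≤ 49 $/kg. Survivors: GFRP laminate, concrete, borosilicate glass.
After converting to SI:
  GFRP laminate: E = 27.17 GPa, ρ = 1960 kg/m³
  concrete: E = 30.61 GPa, ρ = 2401 kg/m³
  borosilicate glass: E = 65.16 GPa, ρ = 2280 kg/m³
  borosilicate glass: M = 1.76×10⁻³
  GFRP laminate: M = 1.53×10⁻³
  concrete: M = 1.30×10⁻³
Borosilicate glass ranks first.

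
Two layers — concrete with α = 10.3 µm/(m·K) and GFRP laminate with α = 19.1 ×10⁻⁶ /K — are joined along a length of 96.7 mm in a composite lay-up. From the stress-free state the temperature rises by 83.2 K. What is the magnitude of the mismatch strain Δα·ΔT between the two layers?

7.32×10⁻⁴

Δα = |10.3 − 19.1|×10⁻⁶/K = 8.80×10⁻⁶/K.
Mismatch strain = Δα·ΔT = 8.80×10⁻⁶ × 83.2 = 7.32×10⁻⁴.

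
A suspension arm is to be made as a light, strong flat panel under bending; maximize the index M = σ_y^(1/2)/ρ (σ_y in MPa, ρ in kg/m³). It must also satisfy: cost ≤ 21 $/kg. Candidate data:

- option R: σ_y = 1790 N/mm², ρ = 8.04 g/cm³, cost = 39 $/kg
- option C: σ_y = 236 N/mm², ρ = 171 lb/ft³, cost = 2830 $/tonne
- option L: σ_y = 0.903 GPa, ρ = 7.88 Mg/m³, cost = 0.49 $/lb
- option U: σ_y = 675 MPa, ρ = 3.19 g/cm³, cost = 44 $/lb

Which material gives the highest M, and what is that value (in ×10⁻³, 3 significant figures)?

Screen on constraints: cost ≤ 21 $/kg. Survivors: option C, option L.
Putting every candidate on a common basis:
  option C: σ_y = 236.0 MPa, ρ = 2739 kg/m³
  option L: σ_y = 903.0 MPa, ρ = 7880 kg/m³
  option C: M = 5.61×10⁻³
  option L: M = 3.81×10⁻³
The maximum is for option C.

option C, M = 5.61×10⁻³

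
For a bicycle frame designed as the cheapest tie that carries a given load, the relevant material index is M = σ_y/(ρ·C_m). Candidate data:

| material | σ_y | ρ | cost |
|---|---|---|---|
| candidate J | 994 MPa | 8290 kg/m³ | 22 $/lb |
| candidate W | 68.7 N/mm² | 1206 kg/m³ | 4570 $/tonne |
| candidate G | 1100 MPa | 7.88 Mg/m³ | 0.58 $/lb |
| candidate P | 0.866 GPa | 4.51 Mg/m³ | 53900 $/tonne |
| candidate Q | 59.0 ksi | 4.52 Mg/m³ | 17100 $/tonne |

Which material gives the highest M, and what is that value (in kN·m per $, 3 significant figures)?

candidate G, M = 109 kN·m per $

After converting to SI:
  candidate J: σ_y = 994.0 MPa, ρ = 8290 kg/m³, cost = 48.50 $/kg
  candidate W: σ_y = 68.70 MPa, ρ = 1206 kg/m³, cost = 4.570 $/kg
  candidate G: σ_y = 1100 MPa, ρ = 7880 kg/m³, cost = 1.279 $/kg
  candidate P: σ_y = 866.0 MPa, ρ = 4510 kg/m³, cost = 53.90 $/kg
  candidate Q: σ_y = 406.8 MPa, ρ = 4520 kg/m³, cost = 17.10 $/kg
  candidate G: M = 109 kN·m per $
  candidate W: M = 12.5 kN·m per $
  candidate Q: M = 5.26 kN·m per $
  candidate P: M = 3.56 kN·m per $
  candidate J: M = 2.47 kN·m per $
Candidate G has the largest M.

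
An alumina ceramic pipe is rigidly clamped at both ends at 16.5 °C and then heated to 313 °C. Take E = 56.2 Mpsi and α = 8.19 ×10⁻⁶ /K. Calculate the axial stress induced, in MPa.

941 MPa

E = 56.2 Mpsi = 387.5 GPa.
ΔT = 296.5 K. Constrained thermal stress σ = E·α·ΔT = 387.5×10³ MPa × 8.19×10⁻⁶ × 296.5 = 941 MPa (compressive).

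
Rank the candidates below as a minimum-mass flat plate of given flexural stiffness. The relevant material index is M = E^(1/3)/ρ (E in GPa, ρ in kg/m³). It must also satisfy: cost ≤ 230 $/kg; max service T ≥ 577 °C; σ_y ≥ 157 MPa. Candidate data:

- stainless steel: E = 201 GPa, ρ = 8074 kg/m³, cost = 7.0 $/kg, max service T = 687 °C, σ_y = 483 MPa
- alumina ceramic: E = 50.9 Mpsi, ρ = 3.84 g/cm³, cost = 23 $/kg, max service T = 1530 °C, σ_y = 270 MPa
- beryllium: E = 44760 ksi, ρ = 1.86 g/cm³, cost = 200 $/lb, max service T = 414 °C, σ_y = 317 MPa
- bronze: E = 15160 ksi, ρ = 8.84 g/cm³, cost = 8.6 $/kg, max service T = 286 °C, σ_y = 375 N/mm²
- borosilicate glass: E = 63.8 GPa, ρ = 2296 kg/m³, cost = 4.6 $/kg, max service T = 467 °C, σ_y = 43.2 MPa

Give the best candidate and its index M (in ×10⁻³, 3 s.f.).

alumina ceramic, M = 1.84×10⁻³

Screen on constraints: cost ≤ 230 $/kg; max service T ≥ 577 °C; σ_y ≥ 157 MPa. Survivors: stainless steel, alumina ceramic.
Convert each candidate to consistent units, then evaluate M:
  stainless steel: E = 201.0 GPa, ρ = 8074 kg/m³
  alumina ceramic: E = 350.9 GPa, ρ = 3840 kg/m³
  alumina ceramic: M = 1.84×10⁻³
  stainless steel: M = 0.726×10⁻³
Alumina ceramic ranks first.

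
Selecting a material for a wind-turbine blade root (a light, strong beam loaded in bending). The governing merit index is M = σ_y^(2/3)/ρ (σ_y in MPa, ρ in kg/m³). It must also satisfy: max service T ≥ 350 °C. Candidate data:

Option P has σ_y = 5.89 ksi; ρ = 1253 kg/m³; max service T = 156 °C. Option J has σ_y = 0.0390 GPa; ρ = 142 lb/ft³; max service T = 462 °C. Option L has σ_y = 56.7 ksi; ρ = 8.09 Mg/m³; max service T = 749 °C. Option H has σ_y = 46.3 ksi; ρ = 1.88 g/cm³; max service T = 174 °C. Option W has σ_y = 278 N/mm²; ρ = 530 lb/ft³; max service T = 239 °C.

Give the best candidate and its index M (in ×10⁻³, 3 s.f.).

option L, M = 6.61×10⁻³

Screen on constraints: max service T ≥ 350 °C. Survivors: option J, option L.
In SI units:
  option J: σ_y = 39.00 MPa, ρ = 2275 kg/m³
  option L: σ_y = 390.9 MPa, ρ = 8090 kg/m³
  option L: M = 6.61×10⁻³
  option J: M = 5.06×10⁻³
Option L has the largest M.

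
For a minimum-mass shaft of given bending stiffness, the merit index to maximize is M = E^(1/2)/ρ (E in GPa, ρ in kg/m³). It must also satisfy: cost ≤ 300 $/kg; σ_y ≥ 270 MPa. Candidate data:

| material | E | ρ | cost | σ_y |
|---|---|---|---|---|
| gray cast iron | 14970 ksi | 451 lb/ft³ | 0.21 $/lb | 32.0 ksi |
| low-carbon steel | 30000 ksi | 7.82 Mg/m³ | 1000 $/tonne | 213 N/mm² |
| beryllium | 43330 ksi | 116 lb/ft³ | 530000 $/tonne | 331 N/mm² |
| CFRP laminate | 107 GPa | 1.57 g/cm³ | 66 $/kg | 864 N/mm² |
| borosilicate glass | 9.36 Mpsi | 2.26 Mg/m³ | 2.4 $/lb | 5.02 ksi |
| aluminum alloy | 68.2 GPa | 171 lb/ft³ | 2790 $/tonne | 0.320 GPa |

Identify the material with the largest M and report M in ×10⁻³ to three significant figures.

Screen on constraints: cost ≤ 300 $/kg; σ_y ≥ 270 MPa. Survivors: CFRP laminate, aluminum alloy.
Convert each candidate to consistent units, then evaluate M:
  CFRP laminate: E = 107.0 GPa, ρ = 1570 kg/m³
  aluminum alloy: E = 68.20 GPa, ρ = 2739 kg/m³
  CFRP laminate: M = 6.59×10⁻³
  aluminum alloy: M = 3.01×10⁻³
CFRP laminate has the largest M.

CFRP laminate, M = 6.59×10⁻³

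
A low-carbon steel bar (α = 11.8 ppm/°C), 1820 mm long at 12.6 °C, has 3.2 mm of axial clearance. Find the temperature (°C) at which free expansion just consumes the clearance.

162 °C

α·L₀·ΔT = 3.2 mm ⇒ ΔT = 3.2 / (11.8×10⁻⁶ × 1820.0) = 149.0 K.
T = 12.6 + 149.0 = 161.6 °C.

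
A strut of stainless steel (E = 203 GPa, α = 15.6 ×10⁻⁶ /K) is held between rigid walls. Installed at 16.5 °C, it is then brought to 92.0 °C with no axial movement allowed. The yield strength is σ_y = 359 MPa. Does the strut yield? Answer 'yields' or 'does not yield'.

ΔT = 75.50 K. Constrained thermal stress σ = E·α·ΔT = 203.0×10³ MPa × 15.6×10⁻⁶ × 75.50 = 239 MPa (compressive).
Compare to σ_y = 359 MPa: σ < σ_y, so it does not yield.

does not yield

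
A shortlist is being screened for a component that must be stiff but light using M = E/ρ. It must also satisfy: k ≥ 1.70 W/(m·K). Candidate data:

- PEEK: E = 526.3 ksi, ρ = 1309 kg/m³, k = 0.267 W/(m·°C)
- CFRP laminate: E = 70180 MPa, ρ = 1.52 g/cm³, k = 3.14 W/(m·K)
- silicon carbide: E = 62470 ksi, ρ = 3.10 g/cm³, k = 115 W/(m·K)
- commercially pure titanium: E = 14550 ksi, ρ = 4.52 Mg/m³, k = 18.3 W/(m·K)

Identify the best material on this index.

silicon carbide

Screen on constraints: k ≥ 1.70 W/(m·K). Survivors: CFRP laminate, silicon carbide, commercially pure titanium.
Normalizing units and computing the index:
  CFRP laminate: E = 70.18 GPa, ρ = 1520 kg/m³
  silicon carbide: E = 430.7 GPa, ρ = 3100 kg/m³
  commercially pure titanium: E = 100.3 GPa, ρ = 4520 kg/m³
  silicon carbide: M = 139 MN·m/kg
  CFRP laminate: M = 46.2 MN·m/kg
  commercially pure titanium: M = 22.2 MN·m/kg
The maximum is for silicon carbide.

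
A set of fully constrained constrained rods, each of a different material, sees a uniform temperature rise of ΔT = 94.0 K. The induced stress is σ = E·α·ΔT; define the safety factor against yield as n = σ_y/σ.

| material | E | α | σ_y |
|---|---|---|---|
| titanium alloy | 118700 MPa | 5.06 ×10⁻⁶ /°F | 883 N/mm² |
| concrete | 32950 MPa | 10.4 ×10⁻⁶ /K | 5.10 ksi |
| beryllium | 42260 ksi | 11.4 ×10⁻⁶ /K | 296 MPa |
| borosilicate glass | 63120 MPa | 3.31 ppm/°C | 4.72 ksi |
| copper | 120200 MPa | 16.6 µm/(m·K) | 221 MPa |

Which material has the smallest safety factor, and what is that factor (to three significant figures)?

beryllium, n = 0.948

Converting E to GPa, α to ×10⁻⁶/K, σ_y to MPa, then σ and n for each:
  titanium alloy: E = 118.7, α = 9.11, σ_y = 883.0 → σ = 102 MPa, n = 8.69
  concrete: E = 32.95, α = 10.4, σ_y = 35.16 → σ = 32.2 MPa, n = 1.09
  beryllium: E = 291.4, α = 11.4, σ_y = 296.0 → σ = 312 MPa, n = 0.948
  borosilicate glass: E = 63.12, α = 3.31, σ_y = 32.54 → σ = 19.6 MPa, n = 1.66
  copper: E = 120.2, α = 16.6, σ_y = 221.0 → σ = 188 MPa, n = 1.18
The minimum is beryllium at n = 0.948.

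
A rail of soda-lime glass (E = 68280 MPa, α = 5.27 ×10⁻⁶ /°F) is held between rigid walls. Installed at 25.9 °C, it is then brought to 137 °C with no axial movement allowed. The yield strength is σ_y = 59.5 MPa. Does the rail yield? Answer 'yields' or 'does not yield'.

yields

E = 68280 MPa = 68.28 GPa.
α = 5.27×10⁻⁶/°F × 9/5 = 9.49×10⁻⁶/K.
ΔT = 111.1 K. Constrained thermal stress σ = E·α·ΔT = 68.28×10³ MPa × 9.49×10⁻⁶ × 111.1 = 72.0 MPa (compressive).
Compare to σ_y = 59.5 MPa: σ ≥ σ_y, so it yields.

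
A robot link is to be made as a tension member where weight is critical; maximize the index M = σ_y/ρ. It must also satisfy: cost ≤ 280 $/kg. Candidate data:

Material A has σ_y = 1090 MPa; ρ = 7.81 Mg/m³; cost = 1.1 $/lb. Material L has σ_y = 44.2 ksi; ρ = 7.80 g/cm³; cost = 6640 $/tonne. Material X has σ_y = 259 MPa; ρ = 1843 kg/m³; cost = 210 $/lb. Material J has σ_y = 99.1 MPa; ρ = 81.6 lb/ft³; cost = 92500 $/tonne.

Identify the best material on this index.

material A

Screen on constraints: cost ≤ 280 $/kg. Survivors: material A, material L, material J.
Putting every candidate on a common basis:
  material A: σ_y = 1090 MPa, ρ = 7810 kg/m³
  material L: σ_y = 304.7 MPa, ρ = 7800 kg/m³
  material J: σ_y = 99.10 MPa, ρ = 1307 kg/m³
  material A: M = 140 kN·m/kg
  material J: M = 75.8 kN·m/kg
  material L: M = 39.1 kN·m/kg
Material A has the largest M.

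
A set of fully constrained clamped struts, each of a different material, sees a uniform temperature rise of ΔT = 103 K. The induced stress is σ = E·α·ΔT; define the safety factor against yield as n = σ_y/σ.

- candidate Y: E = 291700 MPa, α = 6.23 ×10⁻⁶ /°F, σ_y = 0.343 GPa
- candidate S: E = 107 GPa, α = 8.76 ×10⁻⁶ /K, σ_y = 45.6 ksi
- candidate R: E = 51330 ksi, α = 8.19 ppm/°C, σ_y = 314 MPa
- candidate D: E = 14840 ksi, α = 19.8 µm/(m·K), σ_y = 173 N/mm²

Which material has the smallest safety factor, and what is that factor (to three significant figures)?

candidate D, n = 0.829

Per material, after unit conversion:
  candidate Y: E = 291.7, α = 11.2, σ_y = 343.0 → σ = 337 MPa, n = 1.02
  candidate S: E = 107.0, α = 8.76, σ_y = 314.4 → σ = 96.5 MPa, n = 3.26
  candidate R: E = 353.9, α = 8.19, σ_y = 314.0 → σ = 299 MPa, n = 1.05
  candidate D: E = 102.3, α = 19.8, σ_y = 173.0 → σ = 209 MPa, n = 0.829
The minimum is candidate D at n = 0.829.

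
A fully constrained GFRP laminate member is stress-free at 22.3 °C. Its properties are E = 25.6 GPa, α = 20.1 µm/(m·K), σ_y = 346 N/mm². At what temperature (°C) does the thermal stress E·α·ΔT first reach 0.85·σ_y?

594 °C

σ_y = 346 N/mm² = 346.0 MPa.
E·α·ΔT = 294.1 MPa ⇒ ΔT = 294.1 / (25.60×10³ × 20.1×10⁻⁶) = 571.6 K.
T = 22.3 + 571.6 = 593.9 °C.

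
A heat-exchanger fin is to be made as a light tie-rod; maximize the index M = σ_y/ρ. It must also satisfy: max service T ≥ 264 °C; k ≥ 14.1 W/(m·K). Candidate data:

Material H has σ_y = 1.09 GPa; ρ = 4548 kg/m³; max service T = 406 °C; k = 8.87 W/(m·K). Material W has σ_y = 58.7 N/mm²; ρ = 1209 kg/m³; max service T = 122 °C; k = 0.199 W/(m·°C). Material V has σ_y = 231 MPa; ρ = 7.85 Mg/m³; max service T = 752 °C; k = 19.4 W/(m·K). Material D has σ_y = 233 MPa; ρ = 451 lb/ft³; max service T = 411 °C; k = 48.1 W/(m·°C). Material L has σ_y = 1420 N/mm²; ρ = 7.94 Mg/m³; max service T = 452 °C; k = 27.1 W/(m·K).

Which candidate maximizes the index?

Screen on constraints: max service T ≥ 264 °C; k ≥ 14.1 W/(m·K). Survivors: material V, material D, material L.
After converting to SI:
  material V: σ_y = 231.0 MPa, ρ = 7850 kg/m³
  material D: σ_y = 233.0 MPa, ρ = 7224 kg/m³
  material L: σ_y = 1420 MPa, ρ = 7940 kg/m³
  material L: M = 179 kN·m/kg
  material D: M = 32.3 kN·m/kg
  material V: M = 29.4 kN·m/kg
Material L ranks first.

material L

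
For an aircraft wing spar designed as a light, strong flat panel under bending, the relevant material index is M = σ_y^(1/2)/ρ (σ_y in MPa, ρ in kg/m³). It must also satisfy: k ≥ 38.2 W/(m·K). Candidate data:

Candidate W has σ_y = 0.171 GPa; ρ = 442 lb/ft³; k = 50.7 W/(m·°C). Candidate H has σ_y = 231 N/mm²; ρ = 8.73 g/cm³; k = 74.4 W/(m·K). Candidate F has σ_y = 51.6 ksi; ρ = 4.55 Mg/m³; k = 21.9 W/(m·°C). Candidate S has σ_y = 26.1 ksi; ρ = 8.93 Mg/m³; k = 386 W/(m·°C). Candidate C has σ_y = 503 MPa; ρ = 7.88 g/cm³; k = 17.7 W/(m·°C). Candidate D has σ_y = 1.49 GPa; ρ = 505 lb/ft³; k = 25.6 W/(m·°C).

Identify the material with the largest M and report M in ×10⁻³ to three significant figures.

Screen on constraints: k ≥ 38.2 W/(m·K). Survivors: candidate W, candidate H, candidate S.
In SI units:
  candidate W: σ_y = 171.0 MPa, ρ = 7080 kg/m³
  candidate H: σ_y = 231.0 MPa, ρ = 8730 kg/m³
  candidate S: σ_y = 180.0 MPa, ρ = 8930 kg/m³
  candidate W: M = 1.85×10⁻³
  candidate H: M = 1.74×10⁻³
  candidate S: M = 1.50×10⁻³
Candidate W ranks first.

candidate W, M = 1.85×10⁻³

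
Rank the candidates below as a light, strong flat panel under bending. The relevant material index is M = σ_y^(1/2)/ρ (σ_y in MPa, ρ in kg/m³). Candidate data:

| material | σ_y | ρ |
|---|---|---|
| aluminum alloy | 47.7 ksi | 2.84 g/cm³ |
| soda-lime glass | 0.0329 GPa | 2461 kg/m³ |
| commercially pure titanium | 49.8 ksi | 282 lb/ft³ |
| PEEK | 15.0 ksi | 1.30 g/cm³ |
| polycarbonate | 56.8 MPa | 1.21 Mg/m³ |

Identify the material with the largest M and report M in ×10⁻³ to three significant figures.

PEEK, M = 7.82×10⁻³

Putting every candidate on a common basis:
  aluminum alloy: σ_y = 328.9 MPa, ρ = 2840 kg/m³
  soda-lime glass: σ_y = 32.90 MPa, ρ = 2461 kg/m³
  commercially pure titanium: σ_y = 343.4 MPa, ρ = 4517 kg/m³
  PEEK: σ_y = 103.4 MPa, ρ = 1300 kg/m³
  polycarbonate: σ_y = 56.80 MPa, ρ = 1210 kg/m³
  PEEK: M = 7.82×10⁻³
  aluminum alloy: M = 6.39×10⁻³
  polycarbonate: M = 6.23×10⁻³
  commercially pure titanium: M = 4.10×10⁻³
  soda-lime glass: M = 2.33×10⁻³
Highest index: PEEK.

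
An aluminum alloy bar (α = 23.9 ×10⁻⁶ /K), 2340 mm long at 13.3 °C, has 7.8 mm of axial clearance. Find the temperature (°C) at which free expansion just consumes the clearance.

α·L₀·ΔT = 7.8 mm ⇒ ΔT = 7.8 / (23.9×10⁻⁶ × 2340.0) = 139.5 K.
T = 13.3 + 139.5 = 152.8 °C.

153 °C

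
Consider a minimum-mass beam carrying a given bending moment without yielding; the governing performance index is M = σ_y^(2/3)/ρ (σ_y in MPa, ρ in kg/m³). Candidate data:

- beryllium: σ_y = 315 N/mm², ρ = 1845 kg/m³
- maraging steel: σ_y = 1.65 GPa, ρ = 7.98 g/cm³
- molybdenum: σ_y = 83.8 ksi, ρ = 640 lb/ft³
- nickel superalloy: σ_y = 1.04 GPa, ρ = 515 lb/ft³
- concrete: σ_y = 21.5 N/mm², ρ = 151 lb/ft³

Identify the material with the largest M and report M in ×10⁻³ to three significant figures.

beryllium, M = 25.1×10⁻³

Putting every candidate on a common basis:
  beryllium: σ_y = 315.0 MPa, ρ = 1845 kg/m³
  maraging steel: σ_y = 1650 MPa, ρ = 7980 kg/m³
  molybdenum: σ_y = 577.8 MPa, ρ = 10250 kg/m³
  nickel superalloy: σ_y = 1040 MPa, ρ = 8250 kg/m³
  concrete: σ_y = 21.50 MPa, ρ = 2419 kg/m³
  beryllium: M = 25.1×10⁻³
  maraging steel: M = 17.5×10⁻³
  nickel superalloy: M = 12.4×10⁻³
  molybdenum: M = 6.77×10⁻³
  concrete: M = 3.20×10⁻³
Beryllium has the largest M.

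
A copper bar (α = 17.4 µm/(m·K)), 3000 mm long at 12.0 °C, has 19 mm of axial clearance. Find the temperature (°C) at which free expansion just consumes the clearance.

α·L₀·ΔT = 19.0 mm ⇒ ΔT = 19.0 / (17.4×10⁻⁶ × 3000.0) = 364.0 K.
T = 12.0 + 364.0 = 376.0 °C.

376 °C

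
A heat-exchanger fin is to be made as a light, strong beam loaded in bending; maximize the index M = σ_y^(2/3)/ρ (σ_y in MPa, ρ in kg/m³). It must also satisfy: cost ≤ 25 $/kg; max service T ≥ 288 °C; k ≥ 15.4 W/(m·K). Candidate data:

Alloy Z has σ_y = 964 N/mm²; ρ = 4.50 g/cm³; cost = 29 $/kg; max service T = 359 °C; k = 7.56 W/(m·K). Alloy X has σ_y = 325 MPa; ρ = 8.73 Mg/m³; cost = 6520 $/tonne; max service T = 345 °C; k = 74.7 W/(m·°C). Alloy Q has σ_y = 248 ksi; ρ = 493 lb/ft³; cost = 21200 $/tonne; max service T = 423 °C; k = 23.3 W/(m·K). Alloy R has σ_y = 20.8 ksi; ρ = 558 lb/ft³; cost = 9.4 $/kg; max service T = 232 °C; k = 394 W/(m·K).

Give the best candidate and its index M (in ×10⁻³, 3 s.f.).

Screen on constraints: cost ≤ 25 $/kg; max service T ≥ 288 °C; k ≥ 15.4 W/(m·K). Survivors: alloy X, alloy Q.
In SI units:
  alloy X: σ_y = 325.0 MPa, ρ = 8730 kg/m³
  alloy Q: σ_y = 1710 MPa, ρ = 7897 kg/m³
  alloy Q: M = 18.1×10⁻³
  alloy X: M = 5.41×10⁻³
Alloy Q ranks first.

alloy Q, M = 18.1×10⁻³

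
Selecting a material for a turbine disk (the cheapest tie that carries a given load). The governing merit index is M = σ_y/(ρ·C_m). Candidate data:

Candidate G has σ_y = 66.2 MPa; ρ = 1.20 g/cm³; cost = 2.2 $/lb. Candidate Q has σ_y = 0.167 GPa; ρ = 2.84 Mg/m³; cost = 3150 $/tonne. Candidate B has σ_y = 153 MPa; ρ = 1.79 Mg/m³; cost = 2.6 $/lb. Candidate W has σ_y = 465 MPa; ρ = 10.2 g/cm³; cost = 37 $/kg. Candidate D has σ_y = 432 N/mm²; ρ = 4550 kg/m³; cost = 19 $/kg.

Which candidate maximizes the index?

candidate Q

Putting every candidate on a common basis:
  candidate G: σ_y = 66.20 MPa, ρ = 1200 kg/m³, cost = 4.850 $/kg
  candidate Q: σ_y = 167.0 MPa, ρ = 2840 kg/m³, cost = 3.150 $/kg
  candidate B: σ_y = 153.0 MPa, ρ = 1790 kg/m³, cost = 5.732 $/kg
  candidate W: σ_y = 465.0 MPa, ρ = 10200 kg/m³, cost = 37.00 $/kg
  candidate D: σ_y = 432.0 MPa, ρ = 4550 kg/m³, cost = 19.00 $/kg
  candidate Q: M = 18.7 kN·m per $
  candidate B: M = 14.9 kN·m per $
  candidate G: M = 11.4 kN·m per $
  candidate D: M = 5.00 kN·m per $
  candidate W: M = 1.23 kN·m per $
Highest index: candidate Q.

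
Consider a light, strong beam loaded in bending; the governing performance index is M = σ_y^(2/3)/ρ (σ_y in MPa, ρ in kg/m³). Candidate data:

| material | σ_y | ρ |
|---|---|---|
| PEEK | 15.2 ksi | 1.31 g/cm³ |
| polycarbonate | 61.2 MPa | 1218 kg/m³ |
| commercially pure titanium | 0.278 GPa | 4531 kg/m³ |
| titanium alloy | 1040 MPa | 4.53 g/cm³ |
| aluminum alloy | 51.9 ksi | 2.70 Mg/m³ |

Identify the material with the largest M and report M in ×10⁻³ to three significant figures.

Convert each candidate to consistent units, then evaluate M:
  PEEK: σ_y = 104.8 MPa, ρ = 1310 kg/m³
  polycarbonate: σ_y = 61.20 MPa, ρ = 1218 kg/m³
  commercially pure titanium: σ_y = 278.0 MPa, ρ = 4531 kg/m³
  titanium alloy: σ_y = 1040 MPa, ρ = 4530 kg/m³
  aluminum alloy: σ_y = 357.8 MPa, ρ = 2700 kg/m³
  titanium alloy: M = 22.7×10⁻³
  aluminum alloy: M = 18.7×10⁻³
  PEEK: M = 17.0×10⁻³
  polycarbonate: M = 12.8×10⁻³
  commercially pure titanium: M = 9.40×10⁻³
Highest index: titanium alloy.

titanium alloy, M = 22.7×10⁻³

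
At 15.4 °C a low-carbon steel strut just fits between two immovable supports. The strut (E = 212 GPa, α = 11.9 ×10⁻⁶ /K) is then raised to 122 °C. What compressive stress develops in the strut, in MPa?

ΔT = 106.6 K. Constrained thermal stress σ = E·α·ΔT = 212.0×10³ MPa × 11.9×10⁻⁶ × 106.6 = 269 MPa (compressive).

269 MPa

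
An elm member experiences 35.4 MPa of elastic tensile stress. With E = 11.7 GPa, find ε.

3.03×10⁻³

ε = σ/E = 35.4 / 11700 = 3.03×10⁻³.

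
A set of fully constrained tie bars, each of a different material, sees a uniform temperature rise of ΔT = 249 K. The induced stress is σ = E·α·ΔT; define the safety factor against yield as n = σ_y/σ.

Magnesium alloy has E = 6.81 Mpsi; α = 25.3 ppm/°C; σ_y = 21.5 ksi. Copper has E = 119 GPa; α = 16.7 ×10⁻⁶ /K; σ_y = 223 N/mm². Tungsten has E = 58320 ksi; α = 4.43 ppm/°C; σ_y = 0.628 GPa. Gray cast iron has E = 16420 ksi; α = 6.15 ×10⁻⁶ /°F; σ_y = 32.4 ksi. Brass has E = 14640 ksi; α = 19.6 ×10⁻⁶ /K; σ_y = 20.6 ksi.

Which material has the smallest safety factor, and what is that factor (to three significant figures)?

With everything in SI (GPa, ×10⁻⁶/K, MPa):
  magnesium alloy: E = 46.95, α = 25.3, σ_y = 148.2 → σ = 296 MPa, n = 0.501
  copper: E = 119.0, α = 16.7, σ_y = 223.0 → σ = 495 MPa, n = 0.451
  tungsten: E = 402.1, α = 4.43, σ_y = 628.0 → σ = 444 MPa, n = 1.42
  gray cast iron: E = 113.2, α = 11.1, σ_y = 223.4 → σ = 312 MPa, n = 0.716
  brass: E = 100.9, α = 19.6, σ_y = 142.0 → σ = 493 MPa, n = 0.288
The minimum is brass at n = 0.288.

brass, n = 0.288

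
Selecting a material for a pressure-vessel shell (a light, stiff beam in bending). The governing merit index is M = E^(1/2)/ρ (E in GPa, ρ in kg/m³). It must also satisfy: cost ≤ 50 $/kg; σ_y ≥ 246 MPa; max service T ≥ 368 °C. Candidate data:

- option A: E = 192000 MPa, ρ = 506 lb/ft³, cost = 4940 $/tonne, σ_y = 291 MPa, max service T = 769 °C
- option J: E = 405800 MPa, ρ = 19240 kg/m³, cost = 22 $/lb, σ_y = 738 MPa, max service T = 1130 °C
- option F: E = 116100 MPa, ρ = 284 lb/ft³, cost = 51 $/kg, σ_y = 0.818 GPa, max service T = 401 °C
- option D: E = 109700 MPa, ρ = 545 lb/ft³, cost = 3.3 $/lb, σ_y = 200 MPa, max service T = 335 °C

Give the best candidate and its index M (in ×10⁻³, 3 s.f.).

option A, M = 1.71×10⁻³

Screen on constraints: cost ≤ 50 $/kg; σ_y ≥ 246 MPa; max service T ≥ 368 °C. Survivors: option A, option J.
After converting to SI:
  option A: E = 192.0 GPa, ρ = 8105 kg/m³
  option J: E = 405.8 GPa, ρ = 19240 kg/m³
  option A: M = 1.71×10⁻³
  option J: M = 1.05×10⁻³
Option A has the largest M.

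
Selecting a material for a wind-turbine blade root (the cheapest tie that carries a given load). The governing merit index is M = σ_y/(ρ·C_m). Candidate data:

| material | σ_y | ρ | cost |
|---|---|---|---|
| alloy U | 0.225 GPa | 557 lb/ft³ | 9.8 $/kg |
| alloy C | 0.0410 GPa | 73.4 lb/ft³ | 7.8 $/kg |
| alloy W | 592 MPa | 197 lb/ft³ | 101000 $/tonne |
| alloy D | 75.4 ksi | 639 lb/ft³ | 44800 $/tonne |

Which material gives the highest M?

Putting every candidate on a common basis:
  alloy U: σ_y = 225.0 MPa, ρ = 8922 kg/m³, cost = 9.800 $/kg
  alloy C: σ_y = 41.00 MPa, ρ = 1176 kg/m³, cost = 7.800 $/kg
  alloy W: σ_y = 592.0 MPa, ρ = 3156 kg/m³, cost = 101.0 $/kg
  alloy D: σ_y = 519.9 MPa, ρ = 10240 kg/m³, cost = 44.80 $/kg
  alloy C: M = 4.47 kN·m per $
  alloy U: M = 2.57 kN·m per $
  alloy W: M = 1.86 kN·m per $
  alloy D: M = 1.13 kN·m per $
The maximum is for alloy C.

alloy C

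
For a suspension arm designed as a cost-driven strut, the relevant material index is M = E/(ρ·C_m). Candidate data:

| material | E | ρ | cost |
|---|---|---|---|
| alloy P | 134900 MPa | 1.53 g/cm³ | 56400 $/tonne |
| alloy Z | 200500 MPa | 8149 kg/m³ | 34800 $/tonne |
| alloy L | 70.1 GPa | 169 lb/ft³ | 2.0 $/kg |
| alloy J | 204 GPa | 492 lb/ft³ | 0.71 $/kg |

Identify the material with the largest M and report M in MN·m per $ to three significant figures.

Putting every candidate on a common basis:
  alloy P: E = 134.9 GPa, ρ = 1530 kg/m³, cost = 56.40 $/kg
  alloy Z: E = 200.5 GPa, ρ = 8149 kg/m³, cost = 34.80 $/kg
  alloy L: E = 70.10 GPa, ρ = 2707 kg/m³, cost = 2.000 $/kg
  alloy J: E = 204.0 GPa, ρ = 7881 kg/m³, cost = 0.7100 $/kg
  alloy J: M = 36.5 MN·m per $
  alloy L: M = 12.9 MN·m per $
  alloy P: M = 1.56 MN·m per $
  alloy Z: M = 0.707 MN·m per $
Highest index: alloy J.

alloy J, M = 36.5 MN·m per $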